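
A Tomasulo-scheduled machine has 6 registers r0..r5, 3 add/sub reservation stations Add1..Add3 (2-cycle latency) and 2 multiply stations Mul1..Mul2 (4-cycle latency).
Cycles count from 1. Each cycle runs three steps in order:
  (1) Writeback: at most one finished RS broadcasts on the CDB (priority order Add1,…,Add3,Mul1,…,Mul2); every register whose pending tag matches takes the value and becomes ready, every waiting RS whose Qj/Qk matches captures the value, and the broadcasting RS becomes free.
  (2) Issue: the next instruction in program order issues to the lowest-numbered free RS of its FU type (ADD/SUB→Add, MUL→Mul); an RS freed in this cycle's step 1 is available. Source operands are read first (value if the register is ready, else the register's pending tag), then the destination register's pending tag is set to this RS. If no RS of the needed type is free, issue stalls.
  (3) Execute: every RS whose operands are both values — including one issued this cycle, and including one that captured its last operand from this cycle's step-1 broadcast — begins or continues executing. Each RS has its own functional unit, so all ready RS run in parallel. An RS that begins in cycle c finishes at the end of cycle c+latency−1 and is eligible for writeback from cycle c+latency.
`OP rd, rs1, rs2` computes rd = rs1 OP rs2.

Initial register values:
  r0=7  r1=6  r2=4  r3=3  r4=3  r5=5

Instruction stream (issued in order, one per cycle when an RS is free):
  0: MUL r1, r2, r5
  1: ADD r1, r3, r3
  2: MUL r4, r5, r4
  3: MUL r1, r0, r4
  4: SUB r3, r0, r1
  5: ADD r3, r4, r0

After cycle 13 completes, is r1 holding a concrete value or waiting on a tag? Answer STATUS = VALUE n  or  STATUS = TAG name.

STATUS = VALUE 105

  c1: issue MUL r1<-Mul1  regs: r0:7,r1:Mul1,r2:4,r3:3,r4:3,r5:5
  c2: issue ADD r1<-Add1  regs: r0:7,r1:Add1,r2:4,r3:3,r4:3,r5:5
  c3: issue MUL r4<-Mul2  regs: r0:7,r1:Add1,r2:4,r3:3,r4:Mul2,r5:5
  c4: CDB Add1=6; stall  regs: r0:7,r1:6,r2:4,r3:3,r4:Mul2,r5:5
  c5: CDB Mul1=20; issue MUL r1<-Mul1  regs: r0:7,r1:Mul1,r2:4,r3:3,r4:Mul2,r5:5
  c6: issue SUB r3<-Add1  regs: r0:7,r1:Mul1,r2:4,r3:Add1,r4:Mul2,r5:5
  c7: CDB Mul2=15; issue ADD r3<-Add2  regs: r0:7,r1:Mul1,r2:4,r3:Add2,r4:15,r5:5
  c8: -  regs: r0:7,r1:Mul1,r2:4,r3:Add2,r4:15,r5:5
  c9: CDB Add2=22  regs: r0:7,r1:Mul1,r2:4,r3:22,r4:15,r5:5
  c10: -  regs: r0:7,r1:Mul1,r2:4,r3:22,r4:15,r5:5
  c11: CDB Mul1=105  regs: r0:7,r1:105,r2:4,r3:22,r4:15,r5:5
  c12: -  regs: r0:7,r1:105,r2:4,r3:22,r4:15,r5:5
  c13: CDB Add1=-98  regs: r0:7,r1:105,r2:4,r3:22,r4:15,r5:5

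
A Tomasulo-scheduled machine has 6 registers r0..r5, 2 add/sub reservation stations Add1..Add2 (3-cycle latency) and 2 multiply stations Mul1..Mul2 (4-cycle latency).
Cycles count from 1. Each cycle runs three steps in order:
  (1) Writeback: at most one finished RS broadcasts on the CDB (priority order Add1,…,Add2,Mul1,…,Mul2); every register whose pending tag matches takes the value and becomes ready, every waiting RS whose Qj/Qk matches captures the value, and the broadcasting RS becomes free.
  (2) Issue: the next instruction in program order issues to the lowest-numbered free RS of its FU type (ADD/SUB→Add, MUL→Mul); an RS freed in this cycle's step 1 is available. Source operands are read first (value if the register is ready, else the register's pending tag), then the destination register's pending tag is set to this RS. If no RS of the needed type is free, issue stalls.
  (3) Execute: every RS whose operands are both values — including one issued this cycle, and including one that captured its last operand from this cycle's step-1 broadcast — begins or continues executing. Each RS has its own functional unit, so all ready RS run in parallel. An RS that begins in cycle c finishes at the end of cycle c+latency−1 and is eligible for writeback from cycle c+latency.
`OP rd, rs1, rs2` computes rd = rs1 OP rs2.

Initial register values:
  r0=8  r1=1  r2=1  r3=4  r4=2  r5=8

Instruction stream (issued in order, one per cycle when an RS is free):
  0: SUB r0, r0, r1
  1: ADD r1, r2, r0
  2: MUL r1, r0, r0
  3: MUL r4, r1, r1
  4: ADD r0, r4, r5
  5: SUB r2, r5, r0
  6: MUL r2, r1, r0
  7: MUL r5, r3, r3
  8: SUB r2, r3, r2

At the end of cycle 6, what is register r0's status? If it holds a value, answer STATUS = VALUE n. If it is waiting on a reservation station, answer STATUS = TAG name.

STATUS = TAG Add1

  c1: issue SUB r0<-Add1  regs: r0:Add1,r1:1,r2:1,r3:4,r4:2,r5:8
  c2: issue ADD r1<-Add2  regs: r0:Add1,r1:Add2,r2:1,r3:4,r4:2,r5:8
  c3: issue MUL r1<-Mul1  regs: r0:Add1,r1:Mul1,r2:1,r3:4,r4:2,r5:8
  c4: CDB Add1=7; issue MUL r4<-Mul2  regs: r0:7,r1:Mul1,r2:1,r3:4,r4:Mul2,r5:8
  c5: issue ADD r0<-Add1  regs: r0:Add1,r1:Mul1,r2:1,r3:4,r4:Mul2,r5:8
  c6: stall  regs: r0:Add1,r1:Mul1,r2:1,r3:4,r4:Mul2,r5:8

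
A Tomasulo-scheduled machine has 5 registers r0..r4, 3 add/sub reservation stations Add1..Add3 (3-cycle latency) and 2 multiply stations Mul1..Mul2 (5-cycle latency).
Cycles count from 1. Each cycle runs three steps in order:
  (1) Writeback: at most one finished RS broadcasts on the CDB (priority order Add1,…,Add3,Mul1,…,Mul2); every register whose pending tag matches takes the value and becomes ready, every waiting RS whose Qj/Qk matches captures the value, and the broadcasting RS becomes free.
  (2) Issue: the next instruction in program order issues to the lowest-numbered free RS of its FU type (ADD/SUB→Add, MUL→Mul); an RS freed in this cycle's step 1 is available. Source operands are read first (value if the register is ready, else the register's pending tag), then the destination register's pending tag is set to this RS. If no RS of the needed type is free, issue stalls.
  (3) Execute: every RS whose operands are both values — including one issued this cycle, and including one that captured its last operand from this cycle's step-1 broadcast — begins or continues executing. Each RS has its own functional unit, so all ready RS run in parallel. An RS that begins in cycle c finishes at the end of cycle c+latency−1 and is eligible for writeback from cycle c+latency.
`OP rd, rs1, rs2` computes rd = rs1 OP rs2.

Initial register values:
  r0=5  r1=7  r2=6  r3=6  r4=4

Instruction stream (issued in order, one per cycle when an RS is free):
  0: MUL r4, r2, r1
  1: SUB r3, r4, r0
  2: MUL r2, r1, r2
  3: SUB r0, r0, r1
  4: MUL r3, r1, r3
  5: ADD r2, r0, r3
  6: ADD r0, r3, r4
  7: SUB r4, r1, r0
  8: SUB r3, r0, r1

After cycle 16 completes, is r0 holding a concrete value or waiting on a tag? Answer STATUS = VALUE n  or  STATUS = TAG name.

STATUS = TAG Add3

cycle 1: issue MUL r4<-Mul1 // r0:5,r1:7,r2:6,r3:6,r4:Mul1
cycle 2: issue SUB r3<-Add1 // r0:5,r1:7,r2:6,r3:Add1,r4:Mul1
cycle 3: issue MUL r2<-Mul2 // r0:5,r1:7,r2:Mul2,r3:Add1,r4:Mul1
cycle 4: issue SUB r0<-Add2 // r0:Add2,r1:7,r2:Mul2,r3:Add1,r4:Mul1
cycle 5: stall // r0:Add2,r1:7,r2:Mul2,r3:Add1,r4:Mul1
cycle 6: CDB Mul1=42; issue MUL r3<-Mul1 // r0:Add2,r1:7,r2:Mul2,r3:Mul1,r4:42
cycle 7: CDB Add2=-2; issue ADD r2<-Add2 // r0:-2,r1:7,r2:Add2,r3:Mul1,r4:42
cycle 8: CDB Mul2=42; issue ADD r0<-Add3 // r0:Add3,r1:7,r2:Add2,r3:Mul1,r4:42
cycle 9: CDB Add1=37; issue SUB r4<-Add1 // r0:Add3,r1:7,r2:Add2,r3:Mul1,r4:Add1
cycle 10: stall // r0:Add3,r1:7,r2:Add2,r3:Mul1,r4:Add1
cycle 11: stall // r0:Add3,r1:7,r2:Add2,r3:Mul1,r4:Add1
cycle 12: stall // r0:Add3,r1:7,r2:Add2,r3:Mul1,r4:Add1
cycle 13: stall // r0:Add3,r1:7,r2:Add2,r3:Mul1,r4:Add1
cycle 14: CDB Mul1=259; stall // r0:Add3,r1:7,r2:Add2,r3:259,r4:Add1
cycle 15: stall // r0:Add3,r1:7,r2:Add2,r3:259,r4:Add1
cycle 16: stall // r0:Add3,r1:7,r2:Add2,r3:259,r4:Add1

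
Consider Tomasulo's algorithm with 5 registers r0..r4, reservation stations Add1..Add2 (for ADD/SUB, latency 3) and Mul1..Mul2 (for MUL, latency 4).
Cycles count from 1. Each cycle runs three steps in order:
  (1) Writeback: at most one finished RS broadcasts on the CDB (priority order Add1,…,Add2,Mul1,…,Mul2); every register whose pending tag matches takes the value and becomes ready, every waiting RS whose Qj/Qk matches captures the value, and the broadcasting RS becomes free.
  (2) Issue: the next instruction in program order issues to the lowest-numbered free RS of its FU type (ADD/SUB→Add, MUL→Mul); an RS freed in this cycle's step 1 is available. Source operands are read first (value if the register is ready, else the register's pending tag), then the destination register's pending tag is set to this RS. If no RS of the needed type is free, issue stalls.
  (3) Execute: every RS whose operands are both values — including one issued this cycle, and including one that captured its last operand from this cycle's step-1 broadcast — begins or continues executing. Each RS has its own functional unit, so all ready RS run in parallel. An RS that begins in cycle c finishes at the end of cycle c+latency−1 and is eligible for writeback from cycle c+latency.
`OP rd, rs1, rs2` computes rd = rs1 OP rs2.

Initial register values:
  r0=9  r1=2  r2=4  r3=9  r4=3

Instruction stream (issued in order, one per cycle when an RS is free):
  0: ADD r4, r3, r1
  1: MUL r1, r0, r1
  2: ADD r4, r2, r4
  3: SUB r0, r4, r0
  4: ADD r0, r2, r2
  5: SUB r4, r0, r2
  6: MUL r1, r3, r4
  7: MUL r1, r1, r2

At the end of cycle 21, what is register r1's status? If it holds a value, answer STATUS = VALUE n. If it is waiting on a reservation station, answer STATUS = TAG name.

STATUS = TAG Mul2

  c1: issue ADD r4<-Add1  regs: r0:9,r1:2,r2:4,r3:9,r4:Add1
  c2: issue MUL r1<-Mul1  regs: r0:9,r1:Mul1,r2:4,r3:9,r4:Add1
  c3: issue ADD r4<-Add2  regs: r0:9,r1:Mul1,r2:4,r3:9,r4:Add2
  c4: CDB Add1=11; issue SUB r0<-Add1  regs: r0:Add1,r1:Mul1,r2:4,r3:9,r4:Add2
  c5: stall  regs: r0:Add1,r1:Mul1,r2:4,r3:9,r4:Add2
  c6: CDB Mul1=18; stall  regs: r0:Add1,r1:18,r2:4,r3:9,r4:Add2
  c7: CDB Add2=15; issue ADD r0<-Add2  regs: r0:Add2,r1:18,r2:4,r3:9,r4:15
  c8: stall  regs: r0:Add2,r1:18,r2:4,r3:9,r4:15
  c9: stall  regs: r0:Add2,r1:18,r2:4,r3:9,r4:15
  c10: CDB Add1=6; issue SUB r4<-Add1  regs: r0:Add2,r1:18,r2:4,r3:9,r4:Add1
  c11: CDB Add2=8; issue MUL r1<-Mul1  regs: r0:8,r1:Mul1,r2:4,r3:9,r4:Add1
  c12: issue MUL r1<-Mul2  regs: r0:8,r1:Mul2,r2:4,r3:9,r4:Add1
  c13: -  regs: r0:8,r1:Mul2,r2:4,r3:9,r4:Add1
  c14: CDB Add1=4  regs: r0:8,r1:Mul2,r2:4,r3:9,r4:4
  c15: -  regs: r0:8,r1:Mul2,r2:4,r3:9,r4:4
  c16: -  regs: r0:8,r1:Mul2,r2:4,r3:9,r4:4
  c17: -  regs: r0:8,r1:Mul2,r2:4,r3:9,r4:4
  c18: CDB Mul1=36  regs: r0:8,r1:Mul2,r2:4,r3:9,r4:4
  c19: -  regs: r0:8,r1:Mul2,r2:4,r3:9,r4:4
  c20: -  regs: r0:8,r1:Mul2,r2:4,r3:9,r4:4
  c21: -  regs: r0:8,r1:Mul2,r2:4,r3:9,r4:4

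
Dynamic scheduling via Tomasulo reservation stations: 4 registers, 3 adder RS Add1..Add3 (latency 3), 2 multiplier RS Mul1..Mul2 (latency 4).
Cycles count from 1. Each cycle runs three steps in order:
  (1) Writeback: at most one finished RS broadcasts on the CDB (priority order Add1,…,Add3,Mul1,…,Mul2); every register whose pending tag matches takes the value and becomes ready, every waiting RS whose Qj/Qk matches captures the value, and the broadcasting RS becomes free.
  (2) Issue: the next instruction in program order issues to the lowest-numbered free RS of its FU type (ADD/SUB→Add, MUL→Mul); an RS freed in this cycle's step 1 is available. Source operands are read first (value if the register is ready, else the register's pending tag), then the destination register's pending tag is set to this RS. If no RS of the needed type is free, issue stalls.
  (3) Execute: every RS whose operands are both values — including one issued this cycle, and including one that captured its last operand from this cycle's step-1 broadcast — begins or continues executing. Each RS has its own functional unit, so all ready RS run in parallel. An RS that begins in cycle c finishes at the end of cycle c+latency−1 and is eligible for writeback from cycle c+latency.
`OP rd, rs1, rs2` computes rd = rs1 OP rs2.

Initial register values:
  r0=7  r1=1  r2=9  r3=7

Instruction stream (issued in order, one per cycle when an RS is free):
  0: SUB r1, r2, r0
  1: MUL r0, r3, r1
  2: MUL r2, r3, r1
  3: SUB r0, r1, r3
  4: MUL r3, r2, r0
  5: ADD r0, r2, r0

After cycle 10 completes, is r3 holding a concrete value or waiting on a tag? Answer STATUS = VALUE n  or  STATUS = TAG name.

STATUS = TAG Mul1

c1: issue SUB r1<-Add1 | r0:7,r1:Add1,r2:9,r3:7
c2: issue MUL r0<-Mul1 | r0:Mul1,r1:Add1,r2:9,r3:7
c3: issue MUL r2<-Mul2 | r0:Mul1,r1:Add1,r2:Mul2,r3:7
c4: CDB Add1=2; issue SUB r0<-Add1 | r0:Add1,r1:2,r2:Mul2,r3:7
c5: stall | r0:Add1,r1:2,r2:Mul2,r3:7
c6: stall | r0:Add1,r1:2,r2:Mul2,r3:7
c7: CDB Add1=-5; stall | r0:-5,r1:2,r2:Mul2,r3:7
c8: CDB Mul1=14; issue MUL r3<-Mul1 | r0:-5,r1:2,r2:Mul2,r3:Mul1
c9: CDB Mul2=14; issue ADD r0<-Add1 | r0:Add1,r1:2,r2:14,r3:Mul1
c10: - | r0:Add1,r1:2,r2:14,r3:Mul1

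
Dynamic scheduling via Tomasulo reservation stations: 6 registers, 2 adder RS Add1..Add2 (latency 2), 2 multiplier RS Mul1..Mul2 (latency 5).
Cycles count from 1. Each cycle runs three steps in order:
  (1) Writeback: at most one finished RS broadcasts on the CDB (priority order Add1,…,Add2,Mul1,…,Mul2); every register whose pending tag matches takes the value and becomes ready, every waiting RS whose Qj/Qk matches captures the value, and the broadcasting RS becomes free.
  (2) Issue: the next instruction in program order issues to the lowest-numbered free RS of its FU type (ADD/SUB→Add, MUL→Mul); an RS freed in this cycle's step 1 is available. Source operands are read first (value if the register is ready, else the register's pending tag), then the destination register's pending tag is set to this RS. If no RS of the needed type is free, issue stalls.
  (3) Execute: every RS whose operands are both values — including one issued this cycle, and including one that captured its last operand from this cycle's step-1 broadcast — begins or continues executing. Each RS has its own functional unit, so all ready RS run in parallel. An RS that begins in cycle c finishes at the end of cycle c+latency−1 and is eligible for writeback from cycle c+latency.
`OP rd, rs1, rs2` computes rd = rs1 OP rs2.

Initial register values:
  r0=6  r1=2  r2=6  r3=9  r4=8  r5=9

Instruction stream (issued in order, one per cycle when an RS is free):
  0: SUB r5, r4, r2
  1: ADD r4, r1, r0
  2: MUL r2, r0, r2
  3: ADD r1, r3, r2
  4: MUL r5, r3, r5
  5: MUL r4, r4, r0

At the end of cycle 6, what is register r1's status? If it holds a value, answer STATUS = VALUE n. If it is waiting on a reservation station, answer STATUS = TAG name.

  c1: issue SUB r5<-Add1  regs: r0:6,r1:2,r2:6,r3:9,r4:8,r5:Add1
  c2: issue ADD r4<-Add2  regs: r0:6,r1:2,r2:6,r3:9,r4:Add2,r5:Add1
  c3: CDB Add1=2; issue MUL r2<-Mul1  regs: r0:6,r1:2,r2:Mul1,r3:9,r4:Add2,r5:2
  c4: CDB Add2=8; issue ADD r1<-Add1  regs: r0:6,r1:Add1,r2:Mul1,r3:9,r4:8,r5:2
  c5: issue MUL r5<-Mul2  regs: r0:6,r1:Add1,r2:Mul1,r3:9,r4:8,r5:Mul2
  c6: stall  regs: r0:6,r1:Add1,r2:Mul1,r3:9,r4:8,r5:Mul2

STATUS = TAG Add1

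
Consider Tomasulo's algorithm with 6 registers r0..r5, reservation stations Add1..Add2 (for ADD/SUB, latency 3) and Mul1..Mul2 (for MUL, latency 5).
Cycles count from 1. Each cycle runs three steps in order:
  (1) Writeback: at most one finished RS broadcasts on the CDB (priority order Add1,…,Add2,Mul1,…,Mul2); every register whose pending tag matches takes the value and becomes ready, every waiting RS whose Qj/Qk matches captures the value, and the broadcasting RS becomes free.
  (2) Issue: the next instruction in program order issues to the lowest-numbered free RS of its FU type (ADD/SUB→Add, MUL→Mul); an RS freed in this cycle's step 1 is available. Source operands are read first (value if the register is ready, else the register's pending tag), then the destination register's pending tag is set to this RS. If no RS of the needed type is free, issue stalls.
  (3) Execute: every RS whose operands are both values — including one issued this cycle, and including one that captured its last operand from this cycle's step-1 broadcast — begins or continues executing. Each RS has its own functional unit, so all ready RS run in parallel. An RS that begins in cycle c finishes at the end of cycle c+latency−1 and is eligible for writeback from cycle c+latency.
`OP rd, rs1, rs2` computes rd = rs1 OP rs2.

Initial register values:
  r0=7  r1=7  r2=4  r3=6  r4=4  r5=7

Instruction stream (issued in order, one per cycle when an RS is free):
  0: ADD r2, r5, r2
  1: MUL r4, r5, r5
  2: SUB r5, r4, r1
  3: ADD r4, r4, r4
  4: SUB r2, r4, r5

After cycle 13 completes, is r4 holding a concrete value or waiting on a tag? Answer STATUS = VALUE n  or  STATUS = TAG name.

c1: issue ADD r2<-Add1 | r0:7,r1:7,r2:Add1,r3:6,r4:4,r5:7
c2: issue MUL r4<-Mul1 | r0:7,r1:7,r2:Add1,r3:6,r4:Mul1,r5:7
c3: issue SUB r5<-Add2 | r0:7,r1:7,r2:Add1,r3:6,r4:Mul1,r5:Add2
c4: CDB Add1=11; issue ADD r4<-Add1 | r0:7,r1:7,r2:11,r3:6,r4:Add1,r5:Add2
c5: stall | r0:7,r1:7,r2:11,r3:6,r4:Add1,r5:Add2
c6: stall | r0:7,r1:7,r2:11,r3:6,r4:Add1,r5:Add2
c7: CDB Mul1=49; stall | r0:7,r1:7,r2:11,r3:6,r4:Add1,r5:Add2
c8: stall | r0:7,r1:7,r2:11,r3:6,r4:Add1,r5:Add2
c9: stall | r0:7,r1:7,r2:11,r3:6,r4:Add1,r5:Add2
c10: CDB Add1=98; issue SUB r2<-Add1 | r0:7,r1:7,r2:Add1,r3:6,r4:98,r5:Add2
c11: CDB Add2=42 | r0:7,r1:7,r2:Add1,r3:6,r4:98,r5:42
c12: - | r0:7,r1:7,r2:Add1,r3:6,r4:98,r5:42
c13: - | r0:7,r1:7,r2:Add1,r3:6,r4:98,r5:42

STATUS = VALUE 98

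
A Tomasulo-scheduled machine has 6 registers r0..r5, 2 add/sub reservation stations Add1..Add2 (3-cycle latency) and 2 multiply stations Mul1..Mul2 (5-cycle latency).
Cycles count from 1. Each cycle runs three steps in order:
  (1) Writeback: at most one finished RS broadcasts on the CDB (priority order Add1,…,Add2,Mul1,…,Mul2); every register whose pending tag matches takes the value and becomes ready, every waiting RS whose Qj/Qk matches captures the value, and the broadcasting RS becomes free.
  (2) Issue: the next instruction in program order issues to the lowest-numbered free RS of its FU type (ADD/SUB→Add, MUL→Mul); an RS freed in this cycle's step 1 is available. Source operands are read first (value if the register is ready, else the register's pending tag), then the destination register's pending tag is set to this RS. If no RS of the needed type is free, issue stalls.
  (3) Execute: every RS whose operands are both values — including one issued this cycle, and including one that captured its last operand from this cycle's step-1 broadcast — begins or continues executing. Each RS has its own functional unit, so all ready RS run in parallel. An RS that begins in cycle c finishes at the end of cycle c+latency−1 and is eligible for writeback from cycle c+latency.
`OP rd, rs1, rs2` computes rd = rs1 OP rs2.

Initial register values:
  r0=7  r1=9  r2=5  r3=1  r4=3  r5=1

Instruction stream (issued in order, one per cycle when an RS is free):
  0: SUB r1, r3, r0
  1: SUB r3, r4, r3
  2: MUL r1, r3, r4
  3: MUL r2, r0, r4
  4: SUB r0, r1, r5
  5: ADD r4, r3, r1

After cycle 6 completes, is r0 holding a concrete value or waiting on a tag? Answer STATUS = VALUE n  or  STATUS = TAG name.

cycle 1: issue SUB r1<-Add1 // r0:7,r1:Add1,r2:5,r3:1,r4:3,r5:1
cycle 2: issue SUB r3<-Add2 // r0:7,r1:Add1,r2:5,r3:Add2,r4:3,r5:1
cycle 3: issue MUL r1<-Mul1 // r0:7,r1:Mul1,r2:5,r3:Add2,r4:3,r5:1
cycle 4: CDB Add1=-6; issue MUL r2<-Mul2 // r0:7,r1:Mul1,r2:Mul2,r3:Add2,r4:3,r5:1
cycle 5: CDB Add2=2; issue SUB r0<-Add1 // r0:Add1,r1:Mul1,r2:Mul2,r3:2,r4:3,r5:1
cycle 6: issue ADD r4<-Add2 // r0:Add1,r1:Mul1,r2:Mul2,r3:2,r4:Add2,r5:1

STATUS = TAG Add1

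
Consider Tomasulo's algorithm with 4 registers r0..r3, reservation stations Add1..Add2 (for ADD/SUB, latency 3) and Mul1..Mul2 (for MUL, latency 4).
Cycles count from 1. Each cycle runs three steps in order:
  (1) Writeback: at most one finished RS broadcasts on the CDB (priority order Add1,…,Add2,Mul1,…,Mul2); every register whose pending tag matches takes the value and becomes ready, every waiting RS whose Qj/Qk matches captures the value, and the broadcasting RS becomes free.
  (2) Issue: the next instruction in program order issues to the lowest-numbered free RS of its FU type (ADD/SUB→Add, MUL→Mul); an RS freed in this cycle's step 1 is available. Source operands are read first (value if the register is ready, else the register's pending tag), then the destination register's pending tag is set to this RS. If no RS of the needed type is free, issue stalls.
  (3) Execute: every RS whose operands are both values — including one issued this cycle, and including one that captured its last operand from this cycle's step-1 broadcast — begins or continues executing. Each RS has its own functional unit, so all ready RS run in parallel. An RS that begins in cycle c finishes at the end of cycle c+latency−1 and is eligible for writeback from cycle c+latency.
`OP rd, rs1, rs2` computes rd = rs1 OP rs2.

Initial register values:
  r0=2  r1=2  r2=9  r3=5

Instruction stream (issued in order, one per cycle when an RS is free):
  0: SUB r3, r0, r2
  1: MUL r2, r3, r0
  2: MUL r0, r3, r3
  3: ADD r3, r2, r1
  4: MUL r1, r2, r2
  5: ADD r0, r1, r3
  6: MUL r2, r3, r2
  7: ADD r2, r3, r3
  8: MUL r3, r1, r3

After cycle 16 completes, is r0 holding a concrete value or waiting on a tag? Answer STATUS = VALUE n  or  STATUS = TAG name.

  c1: issue SUB r3<-Add1  regs: r0:2,r1:2,r2:9,r3:Add1
  c2: issue MUL r2<-Mul1  regs: r0:2,r1:2,r2:Mul1,r3:Add1
  c3: issue MUL r0<-Mul2  regs: r0:Mul2,r1:2,r2:Mul1,r3:Add1
  c4: CDB Add1=-7; issue ADD r3<-Add1  regs: r0:Mul2,r1:2,r2:Mul1,r3:Add1
  c5: stall  regs: r0:Mul2,r1:2,r2:Mul1,r3:Add1
  c6: stall  regs: r0:Mul2,r1:2,r2:Mul1,r3:Add1
  c7: stall  regs: r0:Mul2,r1:2,r2:Mul1,r3:Add1
  c8: CDB Mul1=-14; issue MUL r1<-Mul1  regs: r0:Mul2,r1:Mul1,r2:-14,r3:Add1
  c9: CDB Mul2=49; issue ADD r0<-Add2  regs: r0:Add2,r1:Mul1,r2:-14,r3:Add1
  c10: issue MUL r2<-Mul2  regs: r0:Add2,r1:Mul1,r2:Mul2,r3:Add1
  c11: CDB Add1=-12; issue ADD r2<-Add1  regs: r0:Add2,r1:Mul1,r2:Add1,r3:-12
  c12: CDB Mul1=196; issue MUL r3<-Mul1  regs: r0:Add2,r1:196,r2:Add1,r3:Mul1
  c13: -  regs: r0:Add2,r1:196,r2:Add1,r3:Mul1
  c14: CDB Add1=-24  regs: r0:Add2,r1:196,r2:-24,r3:Mul1
  c15: CDB Add2=184  regs: r0:184,r1:196,r2:-24,r3:Mul1
  c16: CDB Mul1=-2352  regs: r0:184,r1:196,r2:-24,r3:-2352

STATUS = VALUE 184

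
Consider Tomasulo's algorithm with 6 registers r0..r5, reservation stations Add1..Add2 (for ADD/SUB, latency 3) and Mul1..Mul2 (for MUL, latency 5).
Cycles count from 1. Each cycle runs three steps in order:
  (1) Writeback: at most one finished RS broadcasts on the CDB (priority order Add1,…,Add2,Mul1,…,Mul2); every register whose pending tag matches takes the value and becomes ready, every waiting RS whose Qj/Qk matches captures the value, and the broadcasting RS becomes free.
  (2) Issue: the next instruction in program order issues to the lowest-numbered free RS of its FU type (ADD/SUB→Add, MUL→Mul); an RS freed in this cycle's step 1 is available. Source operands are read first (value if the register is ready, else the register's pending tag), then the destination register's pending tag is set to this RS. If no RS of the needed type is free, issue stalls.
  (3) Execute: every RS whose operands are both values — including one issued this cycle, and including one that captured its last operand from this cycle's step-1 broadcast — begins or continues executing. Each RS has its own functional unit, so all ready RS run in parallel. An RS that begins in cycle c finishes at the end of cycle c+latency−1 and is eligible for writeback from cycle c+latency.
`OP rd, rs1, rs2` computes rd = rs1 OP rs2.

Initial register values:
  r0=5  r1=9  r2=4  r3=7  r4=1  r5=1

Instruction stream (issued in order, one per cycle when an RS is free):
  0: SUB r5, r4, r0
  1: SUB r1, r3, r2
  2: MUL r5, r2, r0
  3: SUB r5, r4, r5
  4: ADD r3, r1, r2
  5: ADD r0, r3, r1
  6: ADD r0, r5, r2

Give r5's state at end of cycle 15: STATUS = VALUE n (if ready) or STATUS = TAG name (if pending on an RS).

STATUS = VALUE -19

cycle 1: issue SUB r5<-Add1 // r0:5,r1:9,r2:4,r3:7,r4:1,r5:Add1
cycle 2: issue SUB r1<-Add2 // r0:5,r1:Add2,r2:4,r3:7,r4:1,r5:Add1
cycle 3: issue MUL r5<-Mul1 // r0:5,r1:Add2,r2:4,r3:7,r4:1,r5:Mul1
cycle 4: CDB Add1=-4; issue SUB r5<-Add1 // r0:5,r1:Add2,r2:4,r3:7,r4:1,r5:Add1
cycle 5: CDB Add2=3; issue ADD r3<-Add2 // r0:5,r1:3,r2:4,r3:Add2,r4:1,r5:Add1
cycle 6: stall // r0:5,r1:3,r2:4,r3:Add2,r4:1,r5:Add1
cycle 7: stall // r0:5,r1:3,r2:4,r3:Add2,r4:1,r5:Add1
cycle 8: CDB Add2=7; issue ADD r0<-Add2 // r0:Add2,r1:3,r2:4,r3:7,r4:1,r5:Add1
cycle 9: CDB Mul1=20; stall // r0:Add2,r1:3,r2:4,r3:7,r4:1,r5:Add1
cycle 10: stall // r0:Add2,r1:3,r2:4,r3:7,r4:1,r5:Add1
cycle 11: CDB Add2=10; issue ADD r0<-Add2 // r0:Add2,r1:3,r2:4,r3:7,r4:1,r5:Add1
cycle 12: CDB Add1=-19 // r0:Add2,r1:3,r2:4,r3:7,r4:1,r5:-19
cycle 13: - // r0:Add2,r1:3,r2:4,r3:7,r4:1,r5:-19
cycle 14: - // r0:Add2,r1:3,r2:4,r3:7,r4:1,r5:-19
cycle 15: CDB Add2=-15 // r0:-15,r1:3,r2:4,r3:7,r4:1,r5:-19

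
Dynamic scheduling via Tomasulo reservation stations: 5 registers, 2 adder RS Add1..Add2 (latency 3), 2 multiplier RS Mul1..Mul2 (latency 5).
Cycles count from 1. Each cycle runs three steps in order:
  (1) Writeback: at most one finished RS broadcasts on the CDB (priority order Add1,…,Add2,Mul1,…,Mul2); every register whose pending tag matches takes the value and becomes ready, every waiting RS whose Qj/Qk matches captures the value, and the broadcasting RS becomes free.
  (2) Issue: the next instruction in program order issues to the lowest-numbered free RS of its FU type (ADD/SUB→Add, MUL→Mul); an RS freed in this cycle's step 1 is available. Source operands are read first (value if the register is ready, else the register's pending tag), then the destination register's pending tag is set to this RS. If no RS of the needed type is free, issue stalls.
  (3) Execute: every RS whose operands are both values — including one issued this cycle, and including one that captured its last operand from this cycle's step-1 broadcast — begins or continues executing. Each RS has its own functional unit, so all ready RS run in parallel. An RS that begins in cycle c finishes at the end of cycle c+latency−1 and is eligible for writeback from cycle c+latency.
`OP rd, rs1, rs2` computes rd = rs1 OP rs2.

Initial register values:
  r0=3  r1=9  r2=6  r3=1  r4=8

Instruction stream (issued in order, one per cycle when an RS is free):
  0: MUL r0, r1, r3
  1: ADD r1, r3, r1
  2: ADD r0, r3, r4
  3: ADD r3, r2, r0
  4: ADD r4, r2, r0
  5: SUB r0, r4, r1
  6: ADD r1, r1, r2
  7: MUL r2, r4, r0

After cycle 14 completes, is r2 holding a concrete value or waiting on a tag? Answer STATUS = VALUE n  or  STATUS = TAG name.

STATUS = TAG Mul1

cycle 1: issue MUL r0<-Mul1 // r0:Mul1,r1:9,r2:6,r3:1,r4:8
cycle 2: issue ADD r1<-Add1 // r0:Mul1,r1:Add1,r2:6,r3:1,r4:8
cycle 3: issue ADD r0<-Add2 // r0:Add2,r1:Add1,r2:6,r3:1,r4:8
cycle 4: stall // r0:Add2,r1:Add1,r2:6,r3:1,r4:8
cycle 5: CDB Add1=10; issue ADD r3<-Add1 // r0:Add2,r1:10,r2:6,r3:Add1,r4:8
cycle 6: CDB Add2=9; issue ADD r4<-Add2 // r0:9,r1:10,r2:6,r3:Add1,r4:Add2
cycle 7: CDB Mul1=9; stall // r0:9,r1:10,r2:6,r3:Add1,r4:Add2
cycle 8: stall // r0:9,r1:10,r2:6,r3:Add1,r4:Add2
cycle 9: CDB Add1=15; issue SUB r0<-Add1 // r0:Add1,r1:10,r2:6,r3:15,r4:Add2
cycle 10: CDB Add2=15; issue ADD r1<-Add2 // r0:Add1,r1:Add2,r2:6,r3:15,r4:15
cycle 11: issue MUL r2<-Mul1 // r0:Add1,r1:Add2,r2:Mul1,r3:15,r4:15
cycle 12: - // r0:Add1,r1:Add2,r2:Mul1,r3:15,r4:15
cycle 13: CDB Add1=5 // r0:5,r1:Add2,r2:Mul1,r3:15,r4:15
cycle 14: CDB Add2=16 // r0:5,r1:16,r2:Mul1,r3:15,r4:15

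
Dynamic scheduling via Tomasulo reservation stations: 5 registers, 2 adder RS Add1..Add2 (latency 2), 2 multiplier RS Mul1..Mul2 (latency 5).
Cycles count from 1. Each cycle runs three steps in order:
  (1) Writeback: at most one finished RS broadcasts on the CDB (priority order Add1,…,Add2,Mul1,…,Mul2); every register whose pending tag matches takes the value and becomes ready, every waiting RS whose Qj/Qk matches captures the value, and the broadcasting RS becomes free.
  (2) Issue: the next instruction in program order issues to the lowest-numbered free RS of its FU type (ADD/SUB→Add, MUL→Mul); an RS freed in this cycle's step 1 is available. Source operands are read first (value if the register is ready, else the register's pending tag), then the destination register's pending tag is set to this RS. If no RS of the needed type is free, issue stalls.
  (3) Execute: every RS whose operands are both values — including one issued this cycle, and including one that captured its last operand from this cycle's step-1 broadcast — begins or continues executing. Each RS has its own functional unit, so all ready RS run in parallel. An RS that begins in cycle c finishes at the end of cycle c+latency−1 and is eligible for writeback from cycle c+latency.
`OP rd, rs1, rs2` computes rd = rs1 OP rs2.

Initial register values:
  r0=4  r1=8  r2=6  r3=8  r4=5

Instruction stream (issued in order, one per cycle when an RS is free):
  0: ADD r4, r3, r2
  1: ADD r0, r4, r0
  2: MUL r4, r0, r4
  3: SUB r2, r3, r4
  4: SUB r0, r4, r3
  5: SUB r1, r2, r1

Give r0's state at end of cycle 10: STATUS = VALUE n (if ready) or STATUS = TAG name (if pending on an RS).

  c1: issue ADD r4<-Add1  regs: r0:4,r1:8,r2:6,r3:8,r4:Add1
  c2: issue ADD r0<-Add2  regs: r0:Add2,r1:8,r2:6,r3:8,r4:Add1
  c3: CDB Add1=14; issue MUL r4<-Mul1  regs: r0:Add2,r1:8,r2:6,r3:8,r4:Mul1
  c4: issue SUB r2<-Add1  regs: r0:Add2,r1:8,r2:Add1,r3:8,r4:Mul1
  c5: CDB Add2=18; issue SUB r0<-Add2  regs: r0:Add2,r1:8,r2:Add1,r3:8,r4:Mul1
  c6: stall  regs: r0:Add2,r1:8,r2:Add1,r3:8,r4:Mul1
  c7: stall  regs: r0:Add2,r1:8,r2:Add1,r3:8,r4:Mul1
  c8: stall  regs: r0:Add2,r1:8,r2:Add1,r3:8,r4:Mul1
  c9: stall  regs: r0:Add2,r1:8,r2:Add1,r3:8,r4:Mul1
  c10: CDB Mul1=252; stall  regs: r0:Add2,r1:8,r2:Add1,r3:8,r4:252

STATUS = TAG Add2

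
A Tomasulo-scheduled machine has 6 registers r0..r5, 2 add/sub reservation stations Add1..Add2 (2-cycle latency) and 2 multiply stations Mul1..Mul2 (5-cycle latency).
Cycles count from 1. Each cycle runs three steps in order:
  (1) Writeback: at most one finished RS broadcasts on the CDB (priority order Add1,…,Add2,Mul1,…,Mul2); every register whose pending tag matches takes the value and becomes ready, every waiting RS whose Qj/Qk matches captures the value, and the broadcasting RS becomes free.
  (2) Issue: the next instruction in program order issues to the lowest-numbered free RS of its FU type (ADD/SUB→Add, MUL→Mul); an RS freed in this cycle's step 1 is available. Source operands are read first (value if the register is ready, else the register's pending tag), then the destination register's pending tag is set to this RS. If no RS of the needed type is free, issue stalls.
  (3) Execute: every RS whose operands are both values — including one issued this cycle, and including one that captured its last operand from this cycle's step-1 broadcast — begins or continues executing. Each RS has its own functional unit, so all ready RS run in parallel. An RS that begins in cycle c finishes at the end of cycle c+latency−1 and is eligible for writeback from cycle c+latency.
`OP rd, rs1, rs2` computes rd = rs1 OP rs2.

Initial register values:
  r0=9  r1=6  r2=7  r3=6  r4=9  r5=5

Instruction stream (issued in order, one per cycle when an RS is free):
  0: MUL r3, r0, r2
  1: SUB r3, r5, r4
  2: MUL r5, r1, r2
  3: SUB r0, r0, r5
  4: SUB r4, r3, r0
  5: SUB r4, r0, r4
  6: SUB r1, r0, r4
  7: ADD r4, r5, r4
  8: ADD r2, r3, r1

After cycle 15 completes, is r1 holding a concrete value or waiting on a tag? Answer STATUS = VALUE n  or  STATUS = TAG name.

STATUS = TAG Add2

  c1: issue MUL r3<-Mul1  regs: r0:9,r1:6,r2:7,r3:Mul1,r4:9,r5:5
  c2: issue SUB r3<-Add1  regs: r0:9,r1:6,r2:7,r3:Add1,r4:9,r5:5
  c3: issue MUL r5<-Mul2  regs: r0:9,r1:6,r2:7,r3:Add1,r4:9,r5:Mul2
  c4: CDB Add1=-4; issue SUB r0<-Add1  regs: r0:Add1,r1:6,r2:7,r3:-4,r4:9,r5:Mul2
  c5: issue SUB r4<-Add2  regs: r0:Add1,r1:6,r2:7,r3:-4,r4:Add2,r5:Mul2
  c6: CDB Mul1=63; stall  regs: r0:Add1,r1:6,r2:7,r3:-4,r4:Add2,r5:Mul2
  c7: stall  regs: r0:Add1,r1:6,r2:7,r3:-4,r4:Add2,r5:Mul2
  c8: CDB Mul2=42; stall  regs: r0:Add1,r1:6,r2:7,r3:-4,r4:Add2,r5:42
  c9: stall  regs: r0:Add1,r1:6,r2:7,r3:-4,r4:Add2,r5:42
  c10: CDB Add1=-33; issue SUB r4<-Add1  regs: r0:-33,r1:6,r2:7,r3:-4,r4:Add1,r5:42
  c11: stall  regs: r0:-33,r1:6,r2:7,r3:-4,r4:Add1,r5:42
  c12: CDB Add2=29; issue SUB r1<-Add2  regs: r0:-33,r1:Add2,r2:7,r3:-4,r4:Add1,r5:42
  c13: stall  regs: r0:-33,r1:Add2,r2:7,r3:-4,r4:Add1,r5:42
  c14: CDB Add1=-62; issue ADD r4<-Add1  regs: r0:-33,r1:Add2,r2:7,r3:-4,r4:Add1,r5:42
  c15: stall  regs: r0:-33,r1:Add2,r2:7,r3:-4,r4:Add1,r5:42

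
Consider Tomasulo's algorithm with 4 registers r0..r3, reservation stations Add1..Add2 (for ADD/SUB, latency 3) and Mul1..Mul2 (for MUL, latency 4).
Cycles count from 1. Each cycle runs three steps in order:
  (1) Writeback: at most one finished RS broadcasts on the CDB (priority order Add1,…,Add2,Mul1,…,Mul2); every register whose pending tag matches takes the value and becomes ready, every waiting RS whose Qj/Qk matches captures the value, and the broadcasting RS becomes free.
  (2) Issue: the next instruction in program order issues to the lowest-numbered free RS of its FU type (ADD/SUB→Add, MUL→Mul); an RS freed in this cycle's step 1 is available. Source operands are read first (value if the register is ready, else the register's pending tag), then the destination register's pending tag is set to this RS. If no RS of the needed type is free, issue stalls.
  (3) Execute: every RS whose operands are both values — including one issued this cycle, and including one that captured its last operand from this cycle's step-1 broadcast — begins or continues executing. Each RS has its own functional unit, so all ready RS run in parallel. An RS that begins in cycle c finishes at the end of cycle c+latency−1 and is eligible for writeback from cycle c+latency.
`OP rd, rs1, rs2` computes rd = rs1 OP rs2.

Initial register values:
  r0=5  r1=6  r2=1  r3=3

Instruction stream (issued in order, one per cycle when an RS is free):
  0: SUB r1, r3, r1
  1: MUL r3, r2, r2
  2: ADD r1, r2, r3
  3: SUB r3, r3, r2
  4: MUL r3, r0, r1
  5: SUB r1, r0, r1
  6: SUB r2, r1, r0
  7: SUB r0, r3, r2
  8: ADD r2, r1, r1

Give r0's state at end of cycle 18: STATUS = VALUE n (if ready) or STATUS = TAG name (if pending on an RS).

STATUS = TAG Add1

  c1: issue SUB r1<-Add1  regs: r0:5,r1:Add1,r2:1,r3:3
  c2: issue MUL r3<-Mul1  regs: r0:5,r1:Add1,r2:1,r3:Mul1
  c3: issue ADD r1<-Add2  regs: r0:5,r1:Add2,r2:1,r3:Mul1
  c4: CDB Add1=-3; issue SUB r3<-Add1  regs: r0:5,r1:Add2,r2:1,r3:Add1
  c5: issue MUL r3<-Mul2  regs: r0:5,r1:Add2,r2:1,r3:Mul2
  c6: CDB Mul1=1; stall  regs: r0:5,r1:Add2,r2:1,r3:Mul2
  c7: stall  regs: r0:5,r1:Add2,r2:1,r3:Mul2
  c8: stall  regs: r0:5,r1:Add2,r2:1,r3:Mul2
  c9: CDB Add1=0; issue SUB r1<-Add1  regs: r0:5,r1:Add1,r2:1,r3:Mul2
  c10: CDB Add2=2; issue SUB r2<-Add2  regs: r0:5,r1:Add1,r2:Add2,r3:Mul2
  c11: stall  regs: r0:5,r1:Add1,r2:Add2,r3:Mul2
  c12: stall  regs: r0:5,r1:Add1,r2:Add2,r3:Mul2
  c13: CDB Add1=3; issue SUB r0<-Add1  regs: r0:Add1,r1:3,r2:Add2,r3:Mul2
  c14: CDB Mul2=10; stall  regs: r0:Add1,r1:3,r2:Add2,r3:10
  c15: stall  regs: r0:Add1,r1:3,r2:Add2,r3:10
  c16: CDB Add2=-2; issue ADD r2<-Add2  regs: r0:Add1,r1:3,r2:Add2,r3:10
  c17: -  regs: r0:Add1,r1:3,r2:Add2,r3:10
  c18: -  regs: r0:Add1,r1:3,r2:Add2,r3:10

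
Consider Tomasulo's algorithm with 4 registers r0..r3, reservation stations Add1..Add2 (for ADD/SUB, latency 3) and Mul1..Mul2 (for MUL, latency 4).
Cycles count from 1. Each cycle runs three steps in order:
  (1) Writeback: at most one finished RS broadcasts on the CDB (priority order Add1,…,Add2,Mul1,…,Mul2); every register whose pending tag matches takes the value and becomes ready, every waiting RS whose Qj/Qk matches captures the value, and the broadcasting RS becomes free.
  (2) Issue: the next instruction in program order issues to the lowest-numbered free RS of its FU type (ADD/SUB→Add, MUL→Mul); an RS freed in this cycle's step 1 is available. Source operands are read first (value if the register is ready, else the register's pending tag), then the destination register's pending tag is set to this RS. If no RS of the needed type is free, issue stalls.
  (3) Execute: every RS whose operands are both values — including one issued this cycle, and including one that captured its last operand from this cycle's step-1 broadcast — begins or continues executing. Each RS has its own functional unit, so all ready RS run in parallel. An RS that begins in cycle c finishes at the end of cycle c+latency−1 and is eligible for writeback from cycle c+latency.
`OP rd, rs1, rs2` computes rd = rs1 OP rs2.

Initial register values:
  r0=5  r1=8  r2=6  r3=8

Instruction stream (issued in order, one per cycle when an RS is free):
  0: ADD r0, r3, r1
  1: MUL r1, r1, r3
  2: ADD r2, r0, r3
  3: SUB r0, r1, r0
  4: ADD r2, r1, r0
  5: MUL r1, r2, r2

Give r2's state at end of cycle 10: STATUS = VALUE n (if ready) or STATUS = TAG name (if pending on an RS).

c1: issue ADD r0<-Add1 | r0:Add1,r1:8,r2:6,r3:8
c2: issue MUL r1<-Mul1 | r0:Add1,r1:Mul1,r2:6,r3:8
c3: issue ADD r2<-Add2 | r0:Add1,r1:Mul1,r2:Add2,r3:8
c4: CDB Add1=16; issue SUB r0<-Add1 | r0:Add1,r1:Mul1,r2:Add2,r3:8
c5: stall | r0:Add1,r1:Mul1,r2:Add2,r3:8
c6: CDB Mul1=64; stall | r0:Add1,r1:64,r2:Add2,r3:8
c7: CDB Add2=24; issue ADD r2<-Add2 | r0:Add1,r1:64,r2:Add2,r3:8
c8: issue MUL r1<-Mul1 | r0:Add1,r1:Mul1,r2:Add2,r3:8
c9: CDB Add1=48 | r0:48,r1:Mul1,r2:Add2,r3:8
c10: - | r0:48,r1:Mul1,r2:Add2,r3:8

STATUS = TAG Add2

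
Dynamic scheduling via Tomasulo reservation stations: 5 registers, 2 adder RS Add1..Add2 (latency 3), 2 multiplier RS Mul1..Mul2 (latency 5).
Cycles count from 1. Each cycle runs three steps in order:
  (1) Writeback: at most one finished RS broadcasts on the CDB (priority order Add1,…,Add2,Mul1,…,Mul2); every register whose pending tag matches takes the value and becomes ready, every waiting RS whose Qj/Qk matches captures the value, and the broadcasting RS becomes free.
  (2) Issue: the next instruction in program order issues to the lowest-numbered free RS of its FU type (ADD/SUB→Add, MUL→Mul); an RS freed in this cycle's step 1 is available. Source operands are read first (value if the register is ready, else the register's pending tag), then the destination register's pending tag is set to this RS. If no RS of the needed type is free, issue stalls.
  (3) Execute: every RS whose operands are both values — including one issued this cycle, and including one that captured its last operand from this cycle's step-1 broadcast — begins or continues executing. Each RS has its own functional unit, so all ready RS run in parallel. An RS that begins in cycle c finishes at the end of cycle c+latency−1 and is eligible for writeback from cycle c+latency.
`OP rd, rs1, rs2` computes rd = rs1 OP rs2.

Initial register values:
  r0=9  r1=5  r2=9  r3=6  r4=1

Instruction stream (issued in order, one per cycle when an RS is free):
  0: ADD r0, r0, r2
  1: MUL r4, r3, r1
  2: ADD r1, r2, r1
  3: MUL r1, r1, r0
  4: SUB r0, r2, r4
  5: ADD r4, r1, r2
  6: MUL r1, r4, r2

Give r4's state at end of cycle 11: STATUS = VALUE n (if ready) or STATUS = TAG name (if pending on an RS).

STATUS = TAG Add2

  c1: issue ADD r0<-Add1  regs: r0:Add1,r1:5,r2:9,r3:6,r4:1
  c2: issue MUL r4<-Mul1  regs: r0:Add1,r1:5,r2:9,r3:6,r4:Mul1
  c3: issue ADD r1<-Add2  regs: r0:Add1,r1:Add2,r2:9,r3:6,r4:Mul1
  c4: CDB Add1=18; issue MUL r1<-Mul2  regs: r0:18,r1:Mul2,r2:9,r3:6,r4:Mul1
  c5: issue SUB r0<-Add1  regs: r0:Add1,r1:Mul2,r2:9,r3:6,r4:Mul1
  c6: CDB Add2=14; issue ADD r4<-Add2  regs: r0:Add1,r1:Mul2,r2:9,r3:6,r4:Add2
  c7: CDB Mul1=30; issue MUL r1<-Mul1  regs: r0:Add1,r1:Mul1,r2:9,r3:6,r4:Add2
  c8: -  regs: r0:Add1,r1:Mul1,r2:9,r3:6,r4:Add2
  c9: -  regs: r0:Add1,r1:Mul1,r2:9,r3:6,r4:Add2
  c10: CDB Add1=-21  regs: r0:-21,r1:Mul1,r2:9,r3:6,r4:Add2
  c11: CDB Mul2=252  regs: r0:-21,r1:Mul1,r2:9,r3:6,r4:Add2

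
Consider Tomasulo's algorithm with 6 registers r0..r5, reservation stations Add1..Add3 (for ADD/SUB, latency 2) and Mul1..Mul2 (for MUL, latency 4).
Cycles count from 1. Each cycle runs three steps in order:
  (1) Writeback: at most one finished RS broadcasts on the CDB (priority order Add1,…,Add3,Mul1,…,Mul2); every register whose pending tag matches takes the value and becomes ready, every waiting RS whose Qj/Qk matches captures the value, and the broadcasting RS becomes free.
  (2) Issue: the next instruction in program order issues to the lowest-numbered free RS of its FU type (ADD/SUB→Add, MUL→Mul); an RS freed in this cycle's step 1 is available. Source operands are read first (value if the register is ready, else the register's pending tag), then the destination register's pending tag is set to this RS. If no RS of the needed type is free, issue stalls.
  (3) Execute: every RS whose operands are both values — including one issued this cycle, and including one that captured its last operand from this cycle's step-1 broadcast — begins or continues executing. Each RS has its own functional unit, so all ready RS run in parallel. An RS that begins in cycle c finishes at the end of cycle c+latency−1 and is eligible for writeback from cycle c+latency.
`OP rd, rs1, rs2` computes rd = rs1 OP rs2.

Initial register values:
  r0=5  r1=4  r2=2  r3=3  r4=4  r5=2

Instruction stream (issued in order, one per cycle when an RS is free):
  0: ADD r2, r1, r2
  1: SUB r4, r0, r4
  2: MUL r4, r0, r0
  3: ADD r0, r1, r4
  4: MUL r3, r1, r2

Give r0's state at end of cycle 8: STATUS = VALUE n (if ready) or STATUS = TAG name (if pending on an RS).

c1: issue ADD r2<-Add1 | r0:5,r1:4,r2:Add1,r3:3,r4:4,r5:2
c2: issue SUB r4<-Add2 | r0:5,r1:4,r2:Add1,r3:3,r4:Add2,r5:2
c3: CDB Add1=6; issue MUL r4<-Mul1 | r0:5,r1:4,r2:6,r3:3,r4:Mul1,r5:2
c4: CDB Add2=1; issue ADD r0<-Add1 | r0:Add1,r1:4,r2:6,r3:3,r4:Mul1,r5:2
c5: issue MUL r3<-Mul2 | r0:Add1,r1:4,r2:6,r3:Mul2,r4:Mul1,r5:2
c6: - | r0:Add1,r1:4,r2:6,r3:Mul2,r4:Mul1,r5:2
c7: CDB Mul1=25 | r0:Add1,r1:4,r2:6,r3:Mul2,r4:25,r5:2
c8: - | r0:Add1,r1:4,r2:6,r3:Mul2,r4:25,r5:2

STATUS = TAG Add1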